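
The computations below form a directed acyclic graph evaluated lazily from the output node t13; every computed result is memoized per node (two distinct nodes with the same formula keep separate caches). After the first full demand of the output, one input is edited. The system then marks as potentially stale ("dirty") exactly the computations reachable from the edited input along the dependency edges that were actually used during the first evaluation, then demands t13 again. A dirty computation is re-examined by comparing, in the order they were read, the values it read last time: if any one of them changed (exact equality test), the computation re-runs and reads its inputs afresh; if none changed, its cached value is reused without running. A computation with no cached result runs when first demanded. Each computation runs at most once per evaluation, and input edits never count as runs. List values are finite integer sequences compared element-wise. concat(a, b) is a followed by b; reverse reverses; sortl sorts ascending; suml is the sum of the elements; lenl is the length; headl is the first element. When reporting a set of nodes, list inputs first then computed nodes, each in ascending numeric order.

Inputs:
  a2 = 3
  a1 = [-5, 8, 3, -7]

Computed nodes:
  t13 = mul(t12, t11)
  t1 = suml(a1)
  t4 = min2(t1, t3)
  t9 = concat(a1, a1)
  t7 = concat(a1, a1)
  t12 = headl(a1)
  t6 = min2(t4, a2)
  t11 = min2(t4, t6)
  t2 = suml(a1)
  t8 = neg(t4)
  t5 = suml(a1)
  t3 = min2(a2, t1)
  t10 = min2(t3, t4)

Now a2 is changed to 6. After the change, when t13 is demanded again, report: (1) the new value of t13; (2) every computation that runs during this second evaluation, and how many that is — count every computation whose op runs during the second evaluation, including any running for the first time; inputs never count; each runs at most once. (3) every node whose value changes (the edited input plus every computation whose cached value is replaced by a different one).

First demand of the output computes:
  t1 = suml([-5, 8, 3, -7]) = -1
  t3 = min2(3, -1) = -1
  t4 = min2(-1, -1) = -1
  t6 = min2(-1, 3) = -1
  t11 = min2(-1, -1) = -1
  t12 = headl([-5, 8, 3, -7]) = -5
  t13 = mul(-5, -1) = 5

After the edit, cleaning proceeds:
  t3: a read changed (a2 3->6) — executes, giving -1 — identical to its old value.
  t4: dirty, but its reads are unchanged (t1 unchanged, t3 unchanged); cached -1 stands.
  t6: a read changed (a2 3->6) — executes, giving -1 — identical to its old value.
  t11: dirty, but its reads are unchanged (t4 unchanged, t6 unchanged); cached -1 stands.
  t13: dirty, but its reads are unchanged (t12 unchanged, t11 unchanged); cached 5 stands.

Note where the cutoff bites: t4 is checked, finds nothing changed, and keeps its cache.

Demanding t13 again yields 5.
2 computations run: t3, t6.
The nodes whose values change: a2.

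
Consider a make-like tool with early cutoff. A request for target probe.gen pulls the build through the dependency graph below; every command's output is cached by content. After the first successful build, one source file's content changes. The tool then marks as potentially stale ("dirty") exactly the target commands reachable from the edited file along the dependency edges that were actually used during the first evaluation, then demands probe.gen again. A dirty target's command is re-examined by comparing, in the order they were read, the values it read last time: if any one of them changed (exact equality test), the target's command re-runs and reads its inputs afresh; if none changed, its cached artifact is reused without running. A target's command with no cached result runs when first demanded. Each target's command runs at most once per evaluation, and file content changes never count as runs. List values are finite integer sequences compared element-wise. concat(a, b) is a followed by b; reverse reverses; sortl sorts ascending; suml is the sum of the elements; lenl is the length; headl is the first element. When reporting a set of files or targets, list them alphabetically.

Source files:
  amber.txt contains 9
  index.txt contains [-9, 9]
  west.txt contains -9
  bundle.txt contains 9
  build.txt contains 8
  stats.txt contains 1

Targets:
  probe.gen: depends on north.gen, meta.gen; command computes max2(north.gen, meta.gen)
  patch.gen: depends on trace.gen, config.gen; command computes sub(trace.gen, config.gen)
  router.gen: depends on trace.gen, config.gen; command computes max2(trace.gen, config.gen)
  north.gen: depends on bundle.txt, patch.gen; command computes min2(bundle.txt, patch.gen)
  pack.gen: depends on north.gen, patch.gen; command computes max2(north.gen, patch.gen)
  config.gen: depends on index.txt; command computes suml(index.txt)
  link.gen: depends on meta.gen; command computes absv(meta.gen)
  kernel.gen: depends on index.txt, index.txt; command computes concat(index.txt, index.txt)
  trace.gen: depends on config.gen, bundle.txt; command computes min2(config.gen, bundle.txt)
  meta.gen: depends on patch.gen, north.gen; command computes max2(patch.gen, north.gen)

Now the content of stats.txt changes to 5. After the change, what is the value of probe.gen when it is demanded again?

Demanding probe.gen again yields 0.
Note the shortcut — nothing in the graph depends on stats.txt at all, so no recomputation happens.

First demand of the output computes:
  config.gen = suml([-9, 9]) = 0
  trace.gen = min2(0, 9) = 0
  patch.gen = sub(0, 0) = 0
  north.gen = min2(9, 0) = 0
  meta.gen = max2(0, 0) = 0
  probe.gen = max2(0, 0) = 0

After the edit, cleaning proceeds:
  no node depends on stats.txt at all; the second demand re-runs nothing.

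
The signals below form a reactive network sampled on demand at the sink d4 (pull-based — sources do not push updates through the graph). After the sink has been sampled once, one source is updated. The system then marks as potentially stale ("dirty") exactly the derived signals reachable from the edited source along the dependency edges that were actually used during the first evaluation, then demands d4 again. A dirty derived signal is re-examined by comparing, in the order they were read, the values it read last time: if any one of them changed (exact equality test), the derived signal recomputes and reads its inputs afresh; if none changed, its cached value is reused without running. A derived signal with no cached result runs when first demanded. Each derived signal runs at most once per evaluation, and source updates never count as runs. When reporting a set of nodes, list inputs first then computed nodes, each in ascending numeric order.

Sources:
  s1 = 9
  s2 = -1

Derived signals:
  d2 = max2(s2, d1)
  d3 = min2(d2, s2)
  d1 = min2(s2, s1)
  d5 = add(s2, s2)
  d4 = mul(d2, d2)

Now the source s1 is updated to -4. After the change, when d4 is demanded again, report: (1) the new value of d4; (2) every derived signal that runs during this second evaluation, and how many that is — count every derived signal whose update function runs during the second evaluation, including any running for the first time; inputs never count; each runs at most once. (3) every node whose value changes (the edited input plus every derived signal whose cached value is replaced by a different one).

Initial pass — values computed on the first demand:
  d1 = min2(-1, 9) = -1
  d2 = max2(-1, -1) = -1
  d4 = mul(-1, -1) = 1

Second demand — change propagation:
  d1: re-runs because s1 9->-4; new result -4.
  d2: re-runs because d1 -1->-4; new result -1 (unchanged).
  d4: re-examined; everything it read last time is the same (d2 unchanged, d2 unchanged) — cache 1 kept, no run.

The important point: d2 recomputes to an identical value, and the output ends up unchanged.

d4 now evaluates to 1.
Run set: d1, d2 (2 run).
Changed values: s1, d1.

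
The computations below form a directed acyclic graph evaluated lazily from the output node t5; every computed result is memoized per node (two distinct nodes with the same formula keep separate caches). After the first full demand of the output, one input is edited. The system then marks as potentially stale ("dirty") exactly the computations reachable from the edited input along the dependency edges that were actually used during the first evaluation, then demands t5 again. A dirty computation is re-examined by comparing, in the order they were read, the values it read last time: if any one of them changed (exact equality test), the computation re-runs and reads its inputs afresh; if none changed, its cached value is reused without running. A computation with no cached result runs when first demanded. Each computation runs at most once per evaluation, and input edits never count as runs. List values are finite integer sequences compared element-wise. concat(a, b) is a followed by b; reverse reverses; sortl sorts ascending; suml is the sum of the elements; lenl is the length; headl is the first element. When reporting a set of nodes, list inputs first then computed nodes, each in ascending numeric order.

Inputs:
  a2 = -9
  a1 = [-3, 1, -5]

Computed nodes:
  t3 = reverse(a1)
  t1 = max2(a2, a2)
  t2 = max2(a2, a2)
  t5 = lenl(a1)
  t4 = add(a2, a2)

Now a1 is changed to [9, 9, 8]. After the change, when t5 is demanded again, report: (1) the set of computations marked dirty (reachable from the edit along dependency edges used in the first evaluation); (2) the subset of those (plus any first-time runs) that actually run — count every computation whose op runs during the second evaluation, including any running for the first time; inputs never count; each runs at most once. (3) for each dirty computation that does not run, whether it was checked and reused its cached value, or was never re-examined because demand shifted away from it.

The edit dirties: t5.
1 computations run: t5.
No dirty computation escaped a run.

First demand of the output computes:
  t5 = lenl([-3, 1, -5]) = 3

After the edit, cleaning proceeds:
  t5: a read changed (a1 [-3, 1, -5]->[9, 9, 8]) — executes, giving 3 — identical to its old value.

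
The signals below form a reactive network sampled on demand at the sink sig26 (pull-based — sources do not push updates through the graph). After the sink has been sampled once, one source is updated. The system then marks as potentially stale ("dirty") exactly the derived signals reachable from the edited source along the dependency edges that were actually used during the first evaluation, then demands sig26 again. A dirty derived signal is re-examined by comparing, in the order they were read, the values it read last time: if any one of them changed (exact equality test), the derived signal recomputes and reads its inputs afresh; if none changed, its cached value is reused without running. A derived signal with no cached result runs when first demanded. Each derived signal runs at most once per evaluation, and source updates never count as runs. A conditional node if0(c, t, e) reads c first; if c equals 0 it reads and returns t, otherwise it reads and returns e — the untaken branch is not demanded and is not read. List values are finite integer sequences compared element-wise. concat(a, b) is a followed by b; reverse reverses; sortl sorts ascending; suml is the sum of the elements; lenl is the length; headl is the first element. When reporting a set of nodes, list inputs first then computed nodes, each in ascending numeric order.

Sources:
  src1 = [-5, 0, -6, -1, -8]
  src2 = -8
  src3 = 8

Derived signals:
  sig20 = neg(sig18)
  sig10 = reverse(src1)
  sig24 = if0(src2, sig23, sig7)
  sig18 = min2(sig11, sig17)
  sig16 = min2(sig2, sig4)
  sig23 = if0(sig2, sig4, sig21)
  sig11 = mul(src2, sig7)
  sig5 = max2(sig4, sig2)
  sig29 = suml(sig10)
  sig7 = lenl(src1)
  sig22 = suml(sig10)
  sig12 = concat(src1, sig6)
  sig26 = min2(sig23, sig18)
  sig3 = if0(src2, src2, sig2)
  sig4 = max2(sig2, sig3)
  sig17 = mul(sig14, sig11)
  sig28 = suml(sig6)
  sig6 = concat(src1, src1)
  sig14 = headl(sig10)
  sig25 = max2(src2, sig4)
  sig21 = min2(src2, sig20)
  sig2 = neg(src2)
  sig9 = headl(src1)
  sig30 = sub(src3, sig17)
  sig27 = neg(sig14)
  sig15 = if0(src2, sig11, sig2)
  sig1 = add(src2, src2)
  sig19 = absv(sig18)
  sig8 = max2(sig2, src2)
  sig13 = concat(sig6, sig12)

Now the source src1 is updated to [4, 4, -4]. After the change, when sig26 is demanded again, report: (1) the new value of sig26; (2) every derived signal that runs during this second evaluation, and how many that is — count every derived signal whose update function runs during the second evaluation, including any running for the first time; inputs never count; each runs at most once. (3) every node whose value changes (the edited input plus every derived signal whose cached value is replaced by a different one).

Initial pass — values computed on the first demand:
  sig2 = neg(-8) = 8
  sig7 = lenl([-5, 0, -6, -1, -8]) = 5
  sig10 = reverse([-5, 0, -6, -1, -8]) = [-8, -1, -6, 0, -5]
  sig11 = mul(-8, 5) = -40
  sig14 = headl([-8, -1, -6, 0, -5]) = -8
  sig17 = mul(-8, -40) = 320
  sig18 = min2(-40, 320) = -40
  sig20 = neg(-40) = 40
  sig21 = min2(-8, 40) = -8
  sig23 = if0(sig2=8 -> else branch sig21) = -8
  sig26 = min2(-8, -40) = -40

Second demand — change propagation:
  sig7: re-runs because src1 [-5, 0, -6, -1, -8]->[4, 4, -4]; new result 3.
  sig10: re-runs because src1 [-5, 0, -6, -1, -8]->[4, 4, -4]; new result [-4, 4, 4].
  sig11: re-runs because sig7 5->3; new result -24.
  sig14: re-runs because sig10 [-8, -1, -6, 0, -5]->[-4, 4, 4]; new result -4.
  sig17: re-runs because sig14 -8->-4; sig11 -40->-24; new result 96.
  sig18: re-runs because sig11 -40->-24; sig17 320->96; new result -24.
  sig20: re-runs because sig18 -40->-24; new result 24.
  sig21: re-runs because sig20 40->24; new result -8 (unchanged).
  sig23: re-examined; everything it read last time is the same (sig2 unchanged, sig21 unchanged) — cache -8 kept, no run.
  sig26: re-runs because sig18 -40->-24; new result -24.

The important point: at sig23 every value read last time is unchanged, so the dirty flag clears without a run.

sig26 now evaluates to -24.
Run set: sig7, sig10, sig11, sig14, sig17, sig18, sig20, sig21, sig26 (9 run).
Changed values: src1, sig7, sig10, sig11, sig14, sig17, sig18, sig20, sig26.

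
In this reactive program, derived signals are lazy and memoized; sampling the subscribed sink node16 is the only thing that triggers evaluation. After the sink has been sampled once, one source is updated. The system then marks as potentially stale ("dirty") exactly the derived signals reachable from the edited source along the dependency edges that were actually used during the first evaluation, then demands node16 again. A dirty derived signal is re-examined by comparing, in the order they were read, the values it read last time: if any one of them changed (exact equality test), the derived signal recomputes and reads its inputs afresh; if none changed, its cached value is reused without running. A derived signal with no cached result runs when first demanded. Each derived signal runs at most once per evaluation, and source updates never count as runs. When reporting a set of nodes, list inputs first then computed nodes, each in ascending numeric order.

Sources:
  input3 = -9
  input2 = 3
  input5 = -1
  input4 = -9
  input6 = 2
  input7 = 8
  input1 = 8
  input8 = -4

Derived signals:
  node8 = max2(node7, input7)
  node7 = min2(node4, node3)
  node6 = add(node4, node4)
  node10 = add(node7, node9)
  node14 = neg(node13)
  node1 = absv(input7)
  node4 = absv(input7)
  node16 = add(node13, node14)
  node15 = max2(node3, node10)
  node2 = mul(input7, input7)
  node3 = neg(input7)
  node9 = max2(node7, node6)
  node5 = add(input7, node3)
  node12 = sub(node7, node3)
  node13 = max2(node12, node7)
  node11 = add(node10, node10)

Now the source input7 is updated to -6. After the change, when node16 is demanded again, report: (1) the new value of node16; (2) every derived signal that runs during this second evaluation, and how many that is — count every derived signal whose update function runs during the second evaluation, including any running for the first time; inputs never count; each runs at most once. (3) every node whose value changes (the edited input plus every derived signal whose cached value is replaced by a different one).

Demanding node16 again yields 0.
7 derived signals run: node3, node4, node7, node12, node13, node14, node16.
The nodes whose values change: input7, node3, node4, node7, node13, node14.

First demand of the output computes:
  node3 = neg(8) = -8
  node4 = absv(8) = 8
  node7 = min2(8, -8) = -8
  node12 = sub(-8, -8) = 0
  node13 = max2(0, -8) = 0
  node14 = neg(0) = 0
  node16 = add(0, 0) = 0

After the edit, cleaning proceeds:
  node3: a read changed (input7 8->-6) — executes, giving 6.
  node4: a read changed (input7 8->-6) — executes, giving 6.
  node7: a read changed (node4 8->6; node3 -8->6) — executes, giving 6.
  node12: a read changed (node7 -8->6; node3 -8->6) — executes, giving 0 — identical to its old value.
  node13: a read changed (node7 -8->6) — executes, giving 6.
  node14: a read changed (node13 0->6) — executes, giving -6.
  node16: a read changed (node13 0->6; node14 0->-6) — executes, giving 0 — identical to its old value.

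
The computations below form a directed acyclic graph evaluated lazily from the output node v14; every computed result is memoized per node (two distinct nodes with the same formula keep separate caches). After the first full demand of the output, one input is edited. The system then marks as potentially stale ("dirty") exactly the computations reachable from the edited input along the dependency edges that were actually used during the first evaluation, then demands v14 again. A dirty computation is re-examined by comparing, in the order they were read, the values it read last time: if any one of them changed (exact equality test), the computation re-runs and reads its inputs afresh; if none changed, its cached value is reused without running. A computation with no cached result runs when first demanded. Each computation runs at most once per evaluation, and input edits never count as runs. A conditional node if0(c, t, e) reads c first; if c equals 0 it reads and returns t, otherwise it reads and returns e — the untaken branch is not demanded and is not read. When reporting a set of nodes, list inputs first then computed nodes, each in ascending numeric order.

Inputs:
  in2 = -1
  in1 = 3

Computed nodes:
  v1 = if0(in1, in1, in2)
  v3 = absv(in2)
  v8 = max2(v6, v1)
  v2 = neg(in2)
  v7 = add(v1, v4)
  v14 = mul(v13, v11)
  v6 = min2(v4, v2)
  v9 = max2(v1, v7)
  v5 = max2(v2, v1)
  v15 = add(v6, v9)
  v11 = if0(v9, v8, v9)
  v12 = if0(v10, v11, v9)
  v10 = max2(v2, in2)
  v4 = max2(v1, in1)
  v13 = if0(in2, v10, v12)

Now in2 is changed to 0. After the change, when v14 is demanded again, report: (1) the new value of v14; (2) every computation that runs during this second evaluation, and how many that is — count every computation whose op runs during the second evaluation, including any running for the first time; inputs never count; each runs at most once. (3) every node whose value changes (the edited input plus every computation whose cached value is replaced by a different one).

Demanding v14 again yields 0.
9 computations run: v1, v2, v4, v7, v9, v10, v11, v13, v14.
The nodes whose values change: in2, v1, v2, v7, v9, v10, v11, v13, v14.
Note the branch switch — demand abandons v12, which is never re-examined.

First demand of the output computes:
  v1 = if0(in1=3 -> else branch in2) = -1
  v2 = neg(-1) = 1
  v4 = max2(-1, 3) = 3
  v7 = add(-1, 3) = 2
  v9 = max2(-1, 2) = 2
  v10 = max2(1, -1) = 1
  v11 = if0(v9=2 -> else branch v9) = 2
  v12 = if0(v10=1 -> else branch v9) = 2
  v13 = if0(in2=-1 -> else branch v12) = 2
  v14 = mul(2, 2) = 4

After the edit, cleaning proceeds:
  v1: a read changed (in2 -1->0) — executes, giving 0.
  v2: a read changed (in2 -1->0) — executes, giving 0.
  v4: a read changed (v1 -1->0) — executes, giving 3 — identical to its old value.
  v7: a read changed (v1 -1->0) — executes, giving 3.
  v9: a read changed (v1 -1->0; v7 2->3) — executes, giving 3.
  v10: a read changed (v2 1->0; in2 -1->0) — executes, giving 0.
  v11: a read changed (v9 2->3; v9 2->3) — executes, giving 3.
  v12: stays stale; no demand reaches it after the flip.
  v13: a read changed (in2 -1->0) — executes, giving 0.
  v14: a read changed (v13 2->0; v11 2->3) — executes, giving 0.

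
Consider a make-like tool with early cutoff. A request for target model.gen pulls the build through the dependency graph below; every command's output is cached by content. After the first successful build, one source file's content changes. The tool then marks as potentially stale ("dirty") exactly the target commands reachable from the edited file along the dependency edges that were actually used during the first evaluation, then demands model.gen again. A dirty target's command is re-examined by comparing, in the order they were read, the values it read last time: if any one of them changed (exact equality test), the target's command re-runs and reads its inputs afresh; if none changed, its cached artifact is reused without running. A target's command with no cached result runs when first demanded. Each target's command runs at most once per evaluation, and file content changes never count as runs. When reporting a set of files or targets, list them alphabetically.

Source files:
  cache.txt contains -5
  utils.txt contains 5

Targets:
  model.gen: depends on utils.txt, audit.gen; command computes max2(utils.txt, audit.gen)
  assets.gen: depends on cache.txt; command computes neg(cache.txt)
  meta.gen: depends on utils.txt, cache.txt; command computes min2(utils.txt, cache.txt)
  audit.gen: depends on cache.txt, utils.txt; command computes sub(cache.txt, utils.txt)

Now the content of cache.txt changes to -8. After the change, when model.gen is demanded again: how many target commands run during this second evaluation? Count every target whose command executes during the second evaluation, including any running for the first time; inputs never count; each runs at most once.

2 target commands run: audit.gen, model.gen.

First demand of the output computes:
  audit.gen = sub(-5, 5) = -10
  model.gen = max2(5, -10) = 5

After the edit, cleaning proceeds:
  audit.gen: a read changed (cache.txt -5->-8) — executes, giving -13.
  model.gen: a read changed (audit.gen -10->-13) — executes, giving 5 — identical to its old value.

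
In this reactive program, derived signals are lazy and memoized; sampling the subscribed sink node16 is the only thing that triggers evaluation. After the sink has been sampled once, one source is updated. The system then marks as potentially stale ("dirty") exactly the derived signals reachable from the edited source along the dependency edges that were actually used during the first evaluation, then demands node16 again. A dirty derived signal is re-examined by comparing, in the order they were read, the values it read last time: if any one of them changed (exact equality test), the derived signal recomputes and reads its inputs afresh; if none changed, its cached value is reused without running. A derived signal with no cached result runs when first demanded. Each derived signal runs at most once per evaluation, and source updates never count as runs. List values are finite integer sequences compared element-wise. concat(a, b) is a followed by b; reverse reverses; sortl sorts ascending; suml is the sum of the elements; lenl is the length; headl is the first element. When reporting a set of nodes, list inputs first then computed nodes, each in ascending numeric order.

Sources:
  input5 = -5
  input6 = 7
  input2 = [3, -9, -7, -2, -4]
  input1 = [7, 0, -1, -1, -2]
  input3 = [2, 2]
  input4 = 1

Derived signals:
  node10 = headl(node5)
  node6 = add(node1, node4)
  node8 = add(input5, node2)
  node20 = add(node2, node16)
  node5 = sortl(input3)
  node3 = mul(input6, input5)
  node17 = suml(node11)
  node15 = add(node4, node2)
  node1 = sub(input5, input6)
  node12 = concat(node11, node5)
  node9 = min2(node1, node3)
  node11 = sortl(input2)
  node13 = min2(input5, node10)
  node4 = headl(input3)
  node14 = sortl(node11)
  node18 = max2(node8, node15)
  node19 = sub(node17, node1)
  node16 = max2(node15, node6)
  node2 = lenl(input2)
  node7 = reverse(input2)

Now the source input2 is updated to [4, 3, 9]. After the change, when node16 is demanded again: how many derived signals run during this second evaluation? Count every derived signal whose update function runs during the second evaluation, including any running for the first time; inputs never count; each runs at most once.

3 derived signals run: node2, node15, node16.

First demand of the output computes:
  node1 = sub(-5, 7) = -12
  node2 = lenl([3, -9, -7, -2, -4]) = 5
  node4 = headl([2, 2]) = 2
  node6 = add(-12, 2) = -10
  node15 = add(2, 5) = 7
  node16 = max2(7, -10) = 7

After the edit, cleaning proceeds:
  node2: a read changed (input2 [3, -9, -7, -2, -4]->[4, 3, 9]) — executes, giving 3.
  node15: a read changed (node2 5->3) — executes, giving 5.
  node16: a read changed (node15 7->5) — executes, giving 5.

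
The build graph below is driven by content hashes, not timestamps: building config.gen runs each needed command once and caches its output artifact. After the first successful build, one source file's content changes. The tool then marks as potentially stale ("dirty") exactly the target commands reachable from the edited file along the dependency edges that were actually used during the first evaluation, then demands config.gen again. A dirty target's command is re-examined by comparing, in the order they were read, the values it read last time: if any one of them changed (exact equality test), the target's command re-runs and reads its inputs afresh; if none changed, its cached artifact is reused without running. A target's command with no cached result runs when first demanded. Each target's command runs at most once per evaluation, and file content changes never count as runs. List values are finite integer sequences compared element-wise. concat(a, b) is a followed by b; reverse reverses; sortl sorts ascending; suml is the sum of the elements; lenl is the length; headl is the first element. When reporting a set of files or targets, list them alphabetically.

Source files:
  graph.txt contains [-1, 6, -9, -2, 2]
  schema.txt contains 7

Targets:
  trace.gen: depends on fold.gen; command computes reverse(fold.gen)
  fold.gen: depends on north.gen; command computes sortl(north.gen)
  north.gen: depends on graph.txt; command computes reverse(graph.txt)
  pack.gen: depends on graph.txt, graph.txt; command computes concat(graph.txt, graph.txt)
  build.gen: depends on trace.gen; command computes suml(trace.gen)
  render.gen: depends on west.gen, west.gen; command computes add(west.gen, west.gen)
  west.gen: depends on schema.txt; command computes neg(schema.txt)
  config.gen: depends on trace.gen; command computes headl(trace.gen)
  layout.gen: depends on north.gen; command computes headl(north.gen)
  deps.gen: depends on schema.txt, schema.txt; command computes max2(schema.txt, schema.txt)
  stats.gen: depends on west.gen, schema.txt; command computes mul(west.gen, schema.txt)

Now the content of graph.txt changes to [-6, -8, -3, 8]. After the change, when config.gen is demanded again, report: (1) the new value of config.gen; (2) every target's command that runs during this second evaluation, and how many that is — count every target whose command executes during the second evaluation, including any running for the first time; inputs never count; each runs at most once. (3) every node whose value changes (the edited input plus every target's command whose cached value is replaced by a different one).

Initial pass — values computed on the first demand:
  north.gen = reverse([-1, 6, -9, -2, 2]) = [2, -2, -9, 6, -1]
  fold.gen = sortl([2, -2, -9, 6, -1]) = [-9, -2, -1, 2, 6]
  trace.gen = reverse([-9, -2, -1, 2, 6]) = [6, 2, -1, -2, -9]
  config.gen = headl([6, 2, -1, -2, -9]) = 6

Second demand — change propagation:
  north.gen: re-runs because graph.txt [-1, 6, -9, -2, 2]->[-6, -8, -3, 8]; new result [8, -3, -8, -6].
  fold.gen: re-runs because north.gen [2, -2, -9, 6, -1]->[8, -3, -8, -6]; new result [-8, -6, -3, 8].
  trace.gen: re-runs because fold.gen [-9, -2, -1, 2, 6]->[-8, -6, -3, 8]; new result [8, -3, -6, -8].
  config.gen: re-runs because trace.gen [6, 2, -1, -2, -9]->[8, -3, -6, -8]; new result 8.

config.gen now evaluates to 8.
Run set: config.gen, fold.gen, north.gen, trace.gen (4 run).
Changed values: config.gen, fold.gen, graph.txt, north.gen, trace.gen.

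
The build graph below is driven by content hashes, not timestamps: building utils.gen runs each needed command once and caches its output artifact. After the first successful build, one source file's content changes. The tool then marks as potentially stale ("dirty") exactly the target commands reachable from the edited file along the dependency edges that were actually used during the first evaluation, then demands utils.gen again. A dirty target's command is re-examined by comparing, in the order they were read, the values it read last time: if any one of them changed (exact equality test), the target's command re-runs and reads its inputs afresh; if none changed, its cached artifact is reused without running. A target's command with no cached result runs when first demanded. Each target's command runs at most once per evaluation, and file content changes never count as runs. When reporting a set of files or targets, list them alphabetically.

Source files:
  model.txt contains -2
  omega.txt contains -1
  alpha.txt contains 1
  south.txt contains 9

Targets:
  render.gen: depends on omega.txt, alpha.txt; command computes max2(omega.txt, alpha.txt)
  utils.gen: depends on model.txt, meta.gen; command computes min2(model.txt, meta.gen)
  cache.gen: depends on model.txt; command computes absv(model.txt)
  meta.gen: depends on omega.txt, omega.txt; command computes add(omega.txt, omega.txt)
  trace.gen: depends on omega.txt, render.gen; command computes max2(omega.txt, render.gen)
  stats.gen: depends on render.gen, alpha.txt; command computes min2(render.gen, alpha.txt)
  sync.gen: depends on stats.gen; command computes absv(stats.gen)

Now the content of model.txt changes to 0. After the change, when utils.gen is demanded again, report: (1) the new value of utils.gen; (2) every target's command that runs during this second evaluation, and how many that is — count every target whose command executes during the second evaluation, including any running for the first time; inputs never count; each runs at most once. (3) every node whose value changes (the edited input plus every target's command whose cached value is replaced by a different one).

utils.gen now evaluates to -2.
Run set: utils.gen (1 run).
Changed values: model.txt.

Initial pass — values computed on the first demand:
  meta.gen = add(-1, -1) = -2
  utils.gen = min2(-2, -2) = -2

Second demand — change propagation:
  utils.gen: re-runs because model.txt -2->0; new result -2 (unchanged).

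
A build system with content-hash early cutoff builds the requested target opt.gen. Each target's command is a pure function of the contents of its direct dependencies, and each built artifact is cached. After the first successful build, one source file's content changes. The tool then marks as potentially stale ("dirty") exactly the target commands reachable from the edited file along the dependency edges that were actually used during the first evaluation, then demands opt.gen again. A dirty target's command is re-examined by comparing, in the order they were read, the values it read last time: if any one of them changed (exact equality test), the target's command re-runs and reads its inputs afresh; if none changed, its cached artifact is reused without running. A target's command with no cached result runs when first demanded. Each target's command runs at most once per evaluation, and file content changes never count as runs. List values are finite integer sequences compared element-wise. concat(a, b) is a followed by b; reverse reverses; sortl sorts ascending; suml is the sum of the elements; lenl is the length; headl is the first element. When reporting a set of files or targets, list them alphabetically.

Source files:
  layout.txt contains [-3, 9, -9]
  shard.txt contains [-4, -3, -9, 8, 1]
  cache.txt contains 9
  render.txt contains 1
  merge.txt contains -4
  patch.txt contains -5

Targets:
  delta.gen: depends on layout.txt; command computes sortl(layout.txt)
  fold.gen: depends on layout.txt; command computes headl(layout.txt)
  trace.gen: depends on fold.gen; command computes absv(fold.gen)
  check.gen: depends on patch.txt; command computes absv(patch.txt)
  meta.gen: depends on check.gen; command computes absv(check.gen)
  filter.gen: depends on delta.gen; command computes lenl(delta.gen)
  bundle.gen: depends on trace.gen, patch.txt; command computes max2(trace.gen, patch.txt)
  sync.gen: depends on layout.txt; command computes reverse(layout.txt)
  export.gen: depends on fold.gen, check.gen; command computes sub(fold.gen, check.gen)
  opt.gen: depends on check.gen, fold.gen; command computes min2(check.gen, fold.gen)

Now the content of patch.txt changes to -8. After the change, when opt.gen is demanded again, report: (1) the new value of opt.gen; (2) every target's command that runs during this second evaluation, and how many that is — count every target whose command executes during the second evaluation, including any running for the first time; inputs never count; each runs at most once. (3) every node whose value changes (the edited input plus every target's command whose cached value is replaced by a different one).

First evaluation (everything demanded from the output):
  check.gen = absv(-5) = 5
  fold.gen = headl([-3, 9, -9]) = -3
  opt.gen = min2(5, -3) = -3

Propagation after the edit:
  check.gen: runs — patch.txt -5->-8; result 8.
  opt.gen: runs — check.gen 5->8; result -3 (same value as before).

New value of opt.gen: -3.
Target commands that run: check.gen, opt.gen — 2 in total.
Values that change: check.gen, patch.txt.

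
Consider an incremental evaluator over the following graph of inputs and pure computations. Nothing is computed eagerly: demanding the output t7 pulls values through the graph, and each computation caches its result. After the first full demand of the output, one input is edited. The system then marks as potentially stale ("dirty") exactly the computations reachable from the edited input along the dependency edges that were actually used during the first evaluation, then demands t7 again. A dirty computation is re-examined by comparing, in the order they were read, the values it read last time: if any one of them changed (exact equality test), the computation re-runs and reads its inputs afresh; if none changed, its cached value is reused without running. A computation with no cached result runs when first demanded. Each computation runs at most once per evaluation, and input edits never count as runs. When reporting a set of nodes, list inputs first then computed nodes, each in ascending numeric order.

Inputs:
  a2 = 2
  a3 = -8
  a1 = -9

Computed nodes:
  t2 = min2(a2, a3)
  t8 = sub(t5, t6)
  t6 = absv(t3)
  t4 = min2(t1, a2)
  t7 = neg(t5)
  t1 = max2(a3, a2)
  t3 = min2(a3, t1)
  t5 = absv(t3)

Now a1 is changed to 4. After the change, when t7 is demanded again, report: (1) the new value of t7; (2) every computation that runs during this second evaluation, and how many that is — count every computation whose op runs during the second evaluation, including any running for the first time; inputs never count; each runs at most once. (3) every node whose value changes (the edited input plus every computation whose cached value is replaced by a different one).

Initial pass — values computed on the first demand:
  t1 = max2(-8, 2) = 2
  t3 = min2(-8, 2) = -8
  t5 = absv(-8) = 8
  t7 = neg(8) = -8

Second demand — change propagation:
  no demanded computation ever read a1, so the edit dirties nothing and nothing runs.

The important point: nothing the output needs ever reads a1, so the edit is invisible to it.

t7 now evaluates to -8.
Run set: none (0 run).
Changed values: a1.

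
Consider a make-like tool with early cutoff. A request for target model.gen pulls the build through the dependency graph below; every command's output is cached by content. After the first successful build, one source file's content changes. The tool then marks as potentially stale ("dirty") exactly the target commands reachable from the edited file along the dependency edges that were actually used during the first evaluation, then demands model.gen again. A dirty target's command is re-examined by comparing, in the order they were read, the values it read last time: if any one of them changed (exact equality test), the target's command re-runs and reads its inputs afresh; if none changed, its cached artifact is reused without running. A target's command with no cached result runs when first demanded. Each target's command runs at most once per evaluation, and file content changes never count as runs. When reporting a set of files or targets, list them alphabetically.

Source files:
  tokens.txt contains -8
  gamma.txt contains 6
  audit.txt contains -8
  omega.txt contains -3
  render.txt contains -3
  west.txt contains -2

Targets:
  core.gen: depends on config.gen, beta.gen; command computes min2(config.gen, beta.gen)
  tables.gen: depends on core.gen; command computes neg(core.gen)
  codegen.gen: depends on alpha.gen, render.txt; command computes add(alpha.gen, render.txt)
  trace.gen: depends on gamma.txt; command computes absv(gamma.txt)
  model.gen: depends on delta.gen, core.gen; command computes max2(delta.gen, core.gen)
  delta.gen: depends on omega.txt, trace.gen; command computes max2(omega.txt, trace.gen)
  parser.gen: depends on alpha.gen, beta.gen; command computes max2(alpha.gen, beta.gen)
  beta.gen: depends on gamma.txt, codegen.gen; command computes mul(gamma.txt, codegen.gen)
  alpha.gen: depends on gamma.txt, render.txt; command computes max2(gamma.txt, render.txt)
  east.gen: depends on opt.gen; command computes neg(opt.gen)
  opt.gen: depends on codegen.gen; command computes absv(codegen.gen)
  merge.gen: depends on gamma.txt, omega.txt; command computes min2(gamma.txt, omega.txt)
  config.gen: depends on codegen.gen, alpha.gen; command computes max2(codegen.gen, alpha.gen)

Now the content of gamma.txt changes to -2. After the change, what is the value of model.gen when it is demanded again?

First demand of the output computes:
  alpha.gen = max2(6, -3) = 6
  codegen.gen = add(6, -3) = 3
  beta.gen = mul(6, 3) = 18
  config.gen = max2(3, 6) = 6
  core.gen = min2(6, 18) = 6
  trace.gen = absv(6) = 6
  delta.gen = max2(-3, 6) = 6
  model.gen = max2(6, 6) = 6

After the edit, cleaning proceeds:
  alpha.gen: a read changed (gamma.txt 6->-2) — executes, giving -2.
  codegen.gen: a read changed (alpha.gen 6->-2) — executes, giving -5.
  beta.gen: a read changed (gamma.txt 6->-2; codegen.gen 3->-5) — executes, giving 10.
  config.gen: a read changed (codegen.gen 3->-5; alpha.gen 6->-2) — executes, giving -2.
  core.gen: a read changed (config.gen 6->-2; beta.gen 18->10) — executes, giving -2.
  trace.gen: a read changed (gamma.txt 6->-2) — executes, giving 2.
  delta.gen: a read changed (trace.gen 6->2) — executes, giving 2.
  model.gen: a read changed (delta.gen 6->2; core.gen 6->-2) — executes, giving 2.

Demanding model.gen again yields 2.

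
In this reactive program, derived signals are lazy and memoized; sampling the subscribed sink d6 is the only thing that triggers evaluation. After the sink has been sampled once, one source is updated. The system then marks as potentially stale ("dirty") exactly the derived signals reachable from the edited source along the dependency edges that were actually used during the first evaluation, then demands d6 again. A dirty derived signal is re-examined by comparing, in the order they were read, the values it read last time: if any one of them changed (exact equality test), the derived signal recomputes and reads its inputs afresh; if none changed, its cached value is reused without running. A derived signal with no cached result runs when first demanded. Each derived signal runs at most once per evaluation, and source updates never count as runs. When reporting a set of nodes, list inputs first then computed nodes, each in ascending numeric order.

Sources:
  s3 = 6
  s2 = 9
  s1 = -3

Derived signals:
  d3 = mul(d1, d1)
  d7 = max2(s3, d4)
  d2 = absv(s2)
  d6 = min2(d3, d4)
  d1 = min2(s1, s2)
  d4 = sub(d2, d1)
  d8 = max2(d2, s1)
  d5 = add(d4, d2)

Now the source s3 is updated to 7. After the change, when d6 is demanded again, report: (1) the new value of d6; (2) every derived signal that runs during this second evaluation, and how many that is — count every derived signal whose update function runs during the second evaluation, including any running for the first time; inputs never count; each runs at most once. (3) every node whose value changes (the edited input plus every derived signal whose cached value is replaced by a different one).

Demanding d6 again yields 9.
0 derived signals run: none.
The nodes whose values change: s3.
Note the shortcut — s3 feeds only undemanded nodes, so no recomputation happens.

First demand of the output computes:
  d1 = min2(-3, 9) = -3
  d2 = absv(9) = 9
  d3 = mul(-3, -3) = 9
  d4 = sub(9, -3) = 12
  d6 = min2(9, 12) = 9

After the edit, cleaning proceeds:
  s3 only reaches undemanded nodes; the second demand re-runs nothing.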